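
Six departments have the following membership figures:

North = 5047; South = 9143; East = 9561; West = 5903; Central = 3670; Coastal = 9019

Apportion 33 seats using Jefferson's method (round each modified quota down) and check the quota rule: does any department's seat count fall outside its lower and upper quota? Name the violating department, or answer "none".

none

Standard quotas: North 3.933, South 7.126, East 7.451, West 4.601, Central 2.860, Coastal 7.029.
Jefferson allocation: North 4, South 7, East 8, West 4, Central 3, Coastal 7.
Every allocation lies between the lower and upper quota.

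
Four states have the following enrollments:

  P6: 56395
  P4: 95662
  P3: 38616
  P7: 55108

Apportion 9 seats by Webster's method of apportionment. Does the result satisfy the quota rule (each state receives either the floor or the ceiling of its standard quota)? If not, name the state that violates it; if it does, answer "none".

none

Standard quotas: P6 2.065, P4 3.503, P3 1.414, P7 2.018.
Webster allocation: P6 2, P4 4, P3 1, P7 2.
Every allocation lies between the lower and upper quota.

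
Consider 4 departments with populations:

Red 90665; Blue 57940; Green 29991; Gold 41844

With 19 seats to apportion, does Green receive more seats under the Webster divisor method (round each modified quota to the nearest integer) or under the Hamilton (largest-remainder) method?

Webster

Webster: Red 8, Blue 5, Green 3, Gold 3.
Hamilton: Red 8, Blue 5, Green 2, Gold 4.
Green gets 3 under Webster and 2 under Hamilton.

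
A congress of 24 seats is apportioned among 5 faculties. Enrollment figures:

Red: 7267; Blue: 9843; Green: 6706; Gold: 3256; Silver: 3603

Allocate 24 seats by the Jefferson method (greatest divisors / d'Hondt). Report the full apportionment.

Standard divisor 30675/24 ≈ 1278.125; standard quotas: Red 5.686, Blue 7.701, Green 5.247, Gold 2.547, Silver 2.819.
Rounding down gives 5, 7, 5, 2, 2 = 21 seats, so the divisor must be adjusted.
With modified divisor 1160: modified quotas Red 6.265, Blue 8.485, Green 5.781, Gold 2.807, Silver 3.106.
Rounding down: Red 6, Blue 8, Green 5, Gold 2, Silver 3 (total 24).

Red: 6, Blue: 8, Green: 5, Gold: 2, Silver: 3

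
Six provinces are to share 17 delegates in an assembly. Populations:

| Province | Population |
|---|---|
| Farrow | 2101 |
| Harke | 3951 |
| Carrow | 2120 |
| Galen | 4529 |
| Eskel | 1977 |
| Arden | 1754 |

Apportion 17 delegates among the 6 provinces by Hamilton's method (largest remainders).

Farrow=2; Harke=4; Carrow=2; Galen=5; Eskel=2; Arden=2

Total 16432; standard divisor 16432/17 ≈ 966.588.
Standard quotas: Farrow 2.174, Harke 4.088, Carrow 2.193, Galen 4.686, Eskel 2.045, Arden 1.815.
Lower quotas: Farrow 2, Harke 4, Carrow 2, Galen 4, Eskel 2, Arden 1 (sum 15, leaving 2 seats).
Remainders in descending order: Arden 0.815, Galen 0.686, Carrow 0.193, Farrow 0.174, Harke 0.088, Eskel 0.045.
Largest remainders: Arden, Galen receive the extra seats.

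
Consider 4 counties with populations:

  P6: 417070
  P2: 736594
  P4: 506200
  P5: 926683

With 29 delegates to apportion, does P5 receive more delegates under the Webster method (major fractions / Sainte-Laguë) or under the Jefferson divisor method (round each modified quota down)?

Webster: P6 5, P2 8, P4 6, P5 10.
Jefferson: P6 4, P2 8, P4 6, P5 11.
P5 gets 10 under Webster and 11 under Jefferson.

Jefferson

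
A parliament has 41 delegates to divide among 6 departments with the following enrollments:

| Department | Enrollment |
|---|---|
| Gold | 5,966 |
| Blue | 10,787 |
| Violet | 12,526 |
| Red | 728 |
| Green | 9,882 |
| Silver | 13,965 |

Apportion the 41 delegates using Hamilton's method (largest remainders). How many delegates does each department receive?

Standard divisor: 53854 ÷ 41 ≈ 1313.512.
Standard quotas: Gold 4.5420, Blue 8.2123, Violet 9.5363, Red 0.5542, Green 7.5233, Silver 10.6318.
Lower quotas: Gold 4, Blue 8, Violet 9, Red 0, Green 7, Silver 10 (sum 38, leaving 3 seats).
Remainders in descending order: Silver 0.6318, Red 0.5542, Gold 0.5420, Violet 0.5363, Green 0.5233, Blue 0.2123.
Largest remainders: Silver, Red, Gold receive the extra seats.

Gold: 5, Blue: 8, Violet: 9, Red: 1, Green: 7, Silver: 11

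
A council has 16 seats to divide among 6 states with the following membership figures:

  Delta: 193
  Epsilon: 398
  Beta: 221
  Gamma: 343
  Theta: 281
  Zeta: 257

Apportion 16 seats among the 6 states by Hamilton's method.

Standard divisor: 1693 ÷ 16 ≈ 105.812.
Standard quotas: Delta 1.824, Epsilon 3.761, Beta 2.089, Gamma 3.242, Theta 2.656, Zeta 2.429.
Lower quotas: Delta 1, Epsilon 3, Beta 2, Gamma 3, Theta 2, Zeta 2 (sum 13, leaving 3 seats).
Remainders in descending order: Delta 0.824, Epsilon 0.761, Theta 0.656, Zeta 0.429, Gamma 0.242, Beta 0.089.
Largest remainders: Delta, Epsilon, Theta receive the extra seats.

Delta: 2; Epsilon: 4; Beta: 2; Gamma: 3; Theta: 3; Zeta: 2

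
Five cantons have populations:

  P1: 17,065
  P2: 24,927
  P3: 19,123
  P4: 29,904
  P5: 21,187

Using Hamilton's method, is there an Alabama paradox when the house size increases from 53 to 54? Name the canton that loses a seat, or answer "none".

none

At 53 seats: P1 8, P2 12, P3 9, P4 14, P5 10.
At 54 seats: P1 8, P2 12, P3 9, P4 15, P5 10.
No canton's allocation decreased.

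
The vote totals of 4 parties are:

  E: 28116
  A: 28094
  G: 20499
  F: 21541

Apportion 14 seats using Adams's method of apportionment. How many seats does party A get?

4

Standard divisor 98250/14 ≈ 7017.857; standard quotas: E 4.006, A 4.003, G 2.921, F 3.069.
Rounding up gives 5, 5, 3, 4 = 17 seats, so the divisor must be adjusted.
With modified divisor 8300: modified quotas E 3.387, A 3.385, G 2.470, F 2.595.
Rounding up: E 4, A 4, G 3, F 3 (total 14).
A receives 4.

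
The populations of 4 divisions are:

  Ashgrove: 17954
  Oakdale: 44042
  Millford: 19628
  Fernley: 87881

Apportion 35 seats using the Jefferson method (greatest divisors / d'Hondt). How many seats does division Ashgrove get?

3

Standard divisor 169505/35 ≈ 4843; standard quotas: Ashgrove 3.707, Oakdale 9.094, Millford 4.053, Fernley 18.146.
Rounding down gives 3, 9, 4, 18 = 34 seats, so the divisor must be adjusted.
With modified divisor 4600: modified quotas Ashgrove 3.903, Oakdale 9.574, Millford 4.267, Fernley 19.105.
Rounding down: Ashgrove 3, Oakdale 9, Millford 4, Fernley 19 (total 35).
Ashgrove receives 3.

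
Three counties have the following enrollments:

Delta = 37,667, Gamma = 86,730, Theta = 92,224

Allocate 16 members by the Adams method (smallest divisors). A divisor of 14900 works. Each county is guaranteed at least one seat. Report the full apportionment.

With modified divisor 14900: modified quotas Delta 2.528, Gamma 5.821, Theta 6.190.
Rounding up: Delta 3, Gamma 6, Theta 7 (total 16).

Delta=3, Gamma=6, Theta=7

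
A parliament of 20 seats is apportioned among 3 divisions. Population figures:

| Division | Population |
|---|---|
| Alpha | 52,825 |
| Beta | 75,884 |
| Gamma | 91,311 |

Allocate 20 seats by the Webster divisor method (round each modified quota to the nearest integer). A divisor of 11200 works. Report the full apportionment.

With modified divisor 11200: modified quotas Alpha 4.717, Beta 6.775, Gamma 8.153.
Rounding to the nearest integer: Alpha 5, Beta 7, Gamma 8 (total 20).

Alpha=5, Beta=7, Gamma=8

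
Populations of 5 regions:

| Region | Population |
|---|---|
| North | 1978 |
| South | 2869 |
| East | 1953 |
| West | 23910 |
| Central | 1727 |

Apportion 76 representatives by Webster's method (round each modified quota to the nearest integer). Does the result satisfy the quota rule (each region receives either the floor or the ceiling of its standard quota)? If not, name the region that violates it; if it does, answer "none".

West

Standard quotas: North 4.634, South 6.722, East 4.576, West 56.021, Central 4.046.
Webster allocation: North 5, South 7, East 5, West 55, Central 4.
West has quota 56.021 (lower 56, upper 57) but receives 55 — outside the quota interval.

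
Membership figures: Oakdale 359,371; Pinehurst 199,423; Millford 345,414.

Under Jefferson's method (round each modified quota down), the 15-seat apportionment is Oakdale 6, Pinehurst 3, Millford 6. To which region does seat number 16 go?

Priority for the next seat is population ÷ (current seats + 1).
Priorities: Oakdale 51338.714, Pinehurst 49855.750, Millford 49344.857.
Highest priority: Oakdale.

Oakdale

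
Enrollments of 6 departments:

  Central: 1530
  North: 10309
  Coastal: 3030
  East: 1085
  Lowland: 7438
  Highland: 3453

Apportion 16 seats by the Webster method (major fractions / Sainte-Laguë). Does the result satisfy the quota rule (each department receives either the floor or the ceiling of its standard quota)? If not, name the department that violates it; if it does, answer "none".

none

Standard quotas: Central 0.912, North 6.144, Coastal 1.806, East 0.647, Lowland 4.433, Highland 2.058.
Webster allocation: Central 1, North 6, Coastal 2, East 1, Lowland 4, Highland 2.
Every allocation lies between the lower and upper quota.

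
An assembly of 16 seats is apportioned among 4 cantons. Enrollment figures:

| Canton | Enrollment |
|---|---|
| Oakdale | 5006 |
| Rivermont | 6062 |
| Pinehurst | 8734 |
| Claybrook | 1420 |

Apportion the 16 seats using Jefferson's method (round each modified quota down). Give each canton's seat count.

Oakdale 4, Rivermont 4, Pinehurst 7, Claybrook 1

Standard divisor 21222/16 ≈ 1326.375; standard quotas: Oakdale 3.774, Rivermont 4.570, Pinehurst 6.585, Claybrook 1.071.
Rounding down gives 3, 4, 6, 1 = 14 seats, so the divisor must be adjusted.
With modified divisor 1230: modified quotas Oakdale 4.070, Rivermont 4.928, Pinehurst 7.101, Claybrook 1.154.
Rounding down: Oakdale 4, Rivermont 4, Pinehurst 7, Claybrook 1 (total 16).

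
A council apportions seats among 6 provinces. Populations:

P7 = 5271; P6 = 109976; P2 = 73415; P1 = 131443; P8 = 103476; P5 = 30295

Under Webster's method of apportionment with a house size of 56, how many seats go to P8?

13

Standard divisor 453876/56 ≈ 8104.929; standard quotas: P7 0.650, P6 13.569, P2 9.058, P1 16.218, P8 12.767, P5 3.738.
Rounding to the nearest integer gives 1, 14, 9, 16, 13, 4 = 57 seats, so the divisor must be adjusted.
With modified divisor 8200: modified quotas P7 0.643, P6 13.412, P2 8.953, P1 16.030, P8 12.619, P5 3.695.
Rounding to the nearest integer: P7 1, P6 13, P2 9, P1 16, P8 13, P5 4 (total 56).
P8 receives 13.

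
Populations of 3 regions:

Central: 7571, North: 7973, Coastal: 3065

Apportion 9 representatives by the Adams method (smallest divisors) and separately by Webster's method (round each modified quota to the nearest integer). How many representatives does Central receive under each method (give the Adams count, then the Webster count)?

Adams: Central 3, North 4, Coastal 2.
Webster: Central 4, North 4, Coastal 1.
Central gets 3 under Adams and 4 under Webster.

3 and 4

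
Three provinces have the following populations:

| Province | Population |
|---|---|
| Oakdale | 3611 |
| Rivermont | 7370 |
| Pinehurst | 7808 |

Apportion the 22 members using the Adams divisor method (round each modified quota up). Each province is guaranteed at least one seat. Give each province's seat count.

Oakdale 4; Rivermont 9; Pinehurst 9

Standard divisor 18789/22 ≈ 854.045; standard quotas: Oakdale 4.228, Rivermont 8.630, Pinehurst 9.142.
Rounding up gives 5, 9, 10 = 24 seats, so the divisor must be adjusted.
With modified divisor 910: modified quotas Oakdale 3.968, Rivermont 8.099, Pinehurst 8.580.
Rounding up: Oakdale 4, Rivermont 9, Pinehurst 9 (total 22).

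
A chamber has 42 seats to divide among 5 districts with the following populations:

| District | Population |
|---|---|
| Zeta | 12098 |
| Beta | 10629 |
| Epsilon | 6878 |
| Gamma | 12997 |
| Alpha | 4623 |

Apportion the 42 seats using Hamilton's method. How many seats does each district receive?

Zeta 11; Beta 9; Epsilon 6; Gamma 12; Alpha 4

Standard divisor: 47225 ÷ 42 ≈ 1124.405.
Standard quotas: Zeta 10.7595, Beta 9.4530, Epsilon 6.1170, Gamma 11.5590, Alpha 4.1115.
Lower quotas: Zeta 10, Beta 9, Epsilon 6, Gamma 11, Alpha 4 (sum 40, leaving 2 seats).
Remainders in descending order: Zeta 0.7595, Gamma 0.5590, Beta 0.4530, Epsilon 0.1170, Alpha 0.1115.
Largest remainders: Zeta, Gamma receive the extra seats.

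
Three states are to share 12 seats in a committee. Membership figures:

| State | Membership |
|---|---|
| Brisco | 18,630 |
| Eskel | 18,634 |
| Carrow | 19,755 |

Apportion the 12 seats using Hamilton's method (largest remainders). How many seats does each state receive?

Standard divisor: 57019 ÷ 12 ≈ 4751.583.
Standard quotas: Brisco 3.9208, Eskel 3.9216, Carrow 4.1576.
Lower quotas: Brisco 3, Eskel 3, Carrow 4 (sum 10, leaving 2 seats).
Remainders in descending order: Eskel 0.9216, Brisco 0.9208, Carrow 0.1576.
The surplus seats go to Eskel, Brisco.

Brisco 4; Eskel 4; Carrow 4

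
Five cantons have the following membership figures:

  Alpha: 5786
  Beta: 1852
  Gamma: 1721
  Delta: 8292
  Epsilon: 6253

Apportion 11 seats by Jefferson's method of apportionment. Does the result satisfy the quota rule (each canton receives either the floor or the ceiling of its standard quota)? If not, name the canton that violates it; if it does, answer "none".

Standard quotas: Alpha 2.663, Beta 0.852, Gamma 0.792, Delta 3.816, Epsilon 2.877.
Jefferson allocation: Alpha 3, Beta 1, Gamma 0, Delta 4, Epsilon 3.
Every allocation lies between the lower and upper quota.

none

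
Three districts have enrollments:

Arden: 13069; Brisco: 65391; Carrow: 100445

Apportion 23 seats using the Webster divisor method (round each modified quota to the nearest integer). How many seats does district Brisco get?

Standard divisor 178905/23 ≈ 7778.478; standard quotas: Arden 1.680, Brisco 8.407, Carrow 12.913.
Rounding to the nearest integer gives Arden 2, Brisco 8, Carrow 13 — total 23, matching the house size, so no adjustment is needed.
Brisco receives 8.

8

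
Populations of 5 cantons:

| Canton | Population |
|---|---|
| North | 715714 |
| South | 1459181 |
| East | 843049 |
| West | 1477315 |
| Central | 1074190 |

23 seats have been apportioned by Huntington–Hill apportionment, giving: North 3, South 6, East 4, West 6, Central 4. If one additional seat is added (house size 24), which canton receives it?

Central

Priority for the next seat is population ÷ (√(s·(s+1))).
Priorities: North 206608.835, South 225156.517, East 188511.487, West 227954.653, Central 240196.186.
Highest priority: Central.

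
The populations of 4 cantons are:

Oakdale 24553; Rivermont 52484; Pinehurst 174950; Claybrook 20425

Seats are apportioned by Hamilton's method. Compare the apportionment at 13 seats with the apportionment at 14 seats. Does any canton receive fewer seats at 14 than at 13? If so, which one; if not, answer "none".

none

At 13 seats: Oakdale 1, Rivermont 3, Pinehurst 8, Claybrook 1.
At 14 seats: Oakdale 1, Rivermont 3, Pinehurst 9, Claybrook 1.
No canton's allocation decreased.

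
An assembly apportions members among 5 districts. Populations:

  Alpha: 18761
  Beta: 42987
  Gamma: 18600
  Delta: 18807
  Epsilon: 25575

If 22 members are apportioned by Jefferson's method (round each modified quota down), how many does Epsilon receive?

5

Standard divisor 124730/22 ≈ 5669.545; standard quotas: Alpha 3.309, Beta 7.582, Gamma 3.281, Delta 3.317, Epsilon 4.511.
Rounding down gives 3, 7, 3, 3, 4 = 20 seats, so the divisor must be adjusted.
With modified divisor 4900: modified quotas Alpha 3.829, Beta 8.773, Gamma 3.796, Delta 3.838, Epsilon 5.219.
Rounding down: Alpha 3, Beta 8, Gamma 3, Delta 3, Epsilon 5 (total 22).
Epsilon receives 5.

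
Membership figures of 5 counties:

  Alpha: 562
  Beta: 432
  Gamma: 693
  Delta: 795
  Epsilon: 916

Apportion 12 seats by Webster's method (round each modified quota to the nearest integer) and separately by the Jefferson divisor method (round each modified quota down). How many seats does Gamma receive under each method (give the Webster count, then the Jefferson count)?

2 and 3

Webster: Alpha 2, Beta 2, Gamma 2, Delta 3, Epsilon 3.
Jefferson: Alpha 2, Beta 1, Gamma 3, Delta 3, Epsilon 3.
Gamma gets 2 under Webster and 3 under Jefferson.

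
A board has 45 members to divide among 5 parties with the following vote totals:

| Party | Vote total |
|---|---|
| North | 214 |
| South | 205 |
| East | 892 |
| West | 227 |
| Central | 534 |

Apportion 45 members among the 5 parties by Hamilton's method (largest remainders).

North 5, South 4, East 19, West 5, Central 12

Total 2072; standard divisor 2072/45 ≈ 46.044.
Standard quotas: North 4.648, South 4.452, East 19.373, West 4.930, Central 11.597.
Lower quotas: North 4, South 4, East 19, West 4, Central 11 (sum 42, leaving 3 seats).
Remainders in descending order: West 0.930, North 0.648, Central 0.597, South 0.452, East 0.373.
The surplus seats go to West, North, Central.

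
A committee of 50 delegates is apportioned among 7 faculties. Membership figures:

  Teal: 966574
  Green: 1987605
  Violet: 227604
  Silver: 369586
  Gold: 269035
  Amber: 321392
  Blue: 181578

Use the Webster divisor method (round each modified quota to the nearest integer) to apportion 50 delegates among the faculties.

Standard divisor 4323374/50 ≈ 86467.48; standard quotas: Teal 11.178, Green 22.987, Violet 2.632, Silver 4.274, Gold 3.111, Amber 3.717, Blue 2.100.
Rounding to the nearest integer gives Teal 11, Green 23, Violet 3, Silver 4, Gold 3, Amber 4, Blue 2 — total 50, matching the house size, so no adjustment is needed.

Teal 11, Green 23, Violet 3, Silver 4, Gold 3, Amber 4, Blue 2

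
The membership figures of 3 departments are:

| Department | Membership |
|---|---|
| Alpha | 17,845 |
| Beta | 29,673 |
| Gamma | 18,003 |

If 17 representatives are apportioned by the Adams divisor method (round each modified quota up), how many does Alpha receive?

Standard divisor 65521/17 ≈ 3854.176; standard quotas: Alpha 4.630, Beta 7.699, Gamma 4.671.
Rounding up gives 5, 8, 5 = 18 seats, so the divisor must be adjusted.
With modified divisor 4400: modified quotas Alpha 4.056, Beta 6.744, Gamma 4.092.
Rounding up: Alpha 5, Beta 7, Gamma 5 (total 17).
Alpha receives 5.

5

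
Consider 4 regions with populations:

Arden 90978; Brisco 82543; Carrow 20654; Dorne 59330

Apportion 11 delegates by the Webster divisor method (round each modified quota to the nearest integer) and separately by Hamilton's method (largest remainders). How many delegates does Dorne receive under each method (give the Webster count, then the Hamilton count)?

Webster: Arden 4, Brisco 3, Carrow 1, Dorne 3.
Hamilton: Arden 4, Brisco 4, Carrow 1, Dorne 2.
Dorne gets 3 under Webster and 2 under Hamilton.

3 and 2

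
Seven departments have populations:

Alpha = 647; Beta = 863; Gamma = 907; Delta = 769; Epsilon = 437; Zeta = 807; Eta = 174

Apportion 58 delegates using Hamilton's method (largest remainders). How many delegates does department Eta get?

2

Total 4604; standard divisor 4604/58 ≈ 79.379.
Standard quotas: Alpha 8.151, Beta 10.872, Gamma 11.426, Delta 9.688, Epsilon 5.505, Zeta 10.166, Eta 2.192.
Lower quotas: Alpha 8, Beta 10, Gamma 11, Delta 9, Epsilon 5, Zeta 10, Eta 2 (sum 55, leaving 3 seats).
Remainders in descending order: Beta 0.872, Delta 0.688, Epsilon 0.505, Gamma 0.426, Eta 0.192, Zeta 0.166, Alpha 0.151.
The surplus seats go to Beta, Delta, Epsilon.
Eta receives 2.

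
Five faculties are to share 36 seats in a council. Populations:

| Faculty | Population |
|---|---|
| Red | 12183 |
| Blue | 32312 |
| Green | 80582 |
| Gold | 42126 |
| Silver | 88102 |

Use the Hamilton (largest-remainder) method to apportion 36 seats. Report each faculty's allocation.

Standard divisor: 255305 ÷ 36 ≈ 7091.806.
Standard quotas: Red 1.7179, Blue 4.5562, Green 11.3627, Gold 5.9401, Silver 12.4231.
Lower quotas: Red 1, Blue 4, Green 11, Gold 5, Silver 12 (sum 33, leaving 3 seats).
Remainders in descending order: Gold 0.9401, Red 0.7179, Blue 0.5562, Silver 0.4231, Green 0.3627.
Largest remainders: Gold, Red, Blue receive the extra seats.

Red: 2; Blue: 5; Green: 11; Gold: 6; Silver: 12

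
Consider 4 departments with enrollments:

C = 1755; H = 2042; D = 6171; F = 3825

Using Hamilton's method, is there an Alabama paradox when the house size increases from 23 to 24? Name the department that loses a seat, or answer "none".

At 23 seats: C 3, H 4, D 10, F 6.
At 24 seats: C 3, H 3, D 11, F 7.
H drops from 4 to 3.

H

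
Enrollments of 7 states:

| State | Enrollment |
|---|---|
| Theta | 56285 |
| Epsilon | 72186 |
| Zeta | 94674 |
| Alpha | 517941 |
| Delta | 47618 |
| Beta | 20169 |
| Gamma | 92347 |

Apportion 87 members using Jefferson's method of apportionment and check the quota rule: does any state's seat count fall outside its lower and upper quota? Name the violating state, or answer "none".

Standard quotas: Theta 5.434, Epsilon 6.969, Zeta 9.139, Alpha 50.000, Delta 4.597, Beta 1.947, Gamma 8.915.
Jefferson allocation: Theta 5, Epsilon 7, Zeta 9, Alpha 51, Delta 4, Beta 2, Gamma 9.
Alpha has quota 50.000 (lower 49, upper 50) but receives 51 — outside the quota interval.

Alpha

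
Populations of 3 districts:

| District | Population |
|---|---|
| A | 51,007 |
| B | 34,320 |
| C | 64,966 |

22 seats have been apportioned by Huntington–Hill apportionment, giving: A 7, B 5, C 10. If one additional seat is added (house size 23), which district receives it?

A

Priority for the next seat is population ÷ (√(s·(s+1))).
Priorities: A 6816.097, B 6265.946, C 6194.265.
Highest priority: A.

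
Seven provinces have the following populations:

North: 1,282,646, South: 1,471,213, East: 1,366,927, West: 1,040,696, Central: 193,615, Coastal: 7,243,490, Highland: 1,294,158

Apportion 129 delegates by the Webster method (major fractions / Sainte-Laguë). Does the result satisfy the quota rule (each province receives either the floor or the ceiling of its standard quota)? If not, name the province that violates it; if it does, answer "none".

Standard quotas: North 11.910, South 13.661, East 12.692, West 9.663, Central 1.798, Coastal 67.259, Highland 12.017.
Webster allocation: North 12, South 14, East 13, West 10, Central 2, Coastal 66, Highland 12.
Coastal has quota 67.259 (lower 67, upper 68) but receives 66 — outside the quota interval.

Coastal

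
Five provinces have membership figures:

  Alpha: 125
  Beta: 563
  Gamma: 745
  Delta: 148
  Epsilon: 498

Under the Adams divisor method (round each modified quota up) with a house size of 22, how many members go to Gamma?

7

Standard divisor 2079/22 ≈ 94.5; standard quotas: Alpha 1.323, Beta 5.958, Gamma 7.884, Delta 1.566, Epsilon 5.270.
Rounding up gives 2, 6, 8, 2, 6 = 24 seats, so the divisor must be adjusted.
With modified divisor 110: modified quotas Alpha 1.136, Beta 5.118, Gamma 6.773, Delta 1.345, Epsilon 4.527.
Rounding up: Alpha 2, Beta 6, Gamma 7, Delta 2, Epsilon 5 (total 22).
Gamma receives 7.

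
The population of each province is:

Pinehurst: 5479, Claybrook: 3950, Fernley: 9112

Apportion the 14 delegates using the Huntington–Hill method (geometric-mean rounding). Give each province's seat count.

Pinehurst: 4, Claybrook: 3, Fernley: 7

With divisor 1316: modified quotas Pinehurst 4.163, Claybrook 3.002, Fernley 6.924.
Geometric-mean thresholds: Pinehurst √(4·5)=4.472, Claybrook √(3·4)=3.464, Fernley √(6·7)=6.481.
Each quota rounded against its threshold gives Pinehurst 4, Claybrook 3, Fernley 7 (total 14).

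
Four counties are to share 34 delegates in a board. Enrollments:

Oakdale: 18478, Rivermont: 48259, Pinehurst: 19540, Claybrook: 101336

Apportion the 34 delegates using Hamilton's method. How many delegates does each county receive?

Oakdale 3; Rivermont 9; Pinehurst 4; Claybrook 18

Standard divisor: 187613 ÷ 34 ≈ 5518.029.
Standard quotas: Oakdale 3.3487, Rivermont 8.7457, Pinehurst 3.5411, Claybrook 18.3645.
Lower quotas: Oakdale 3, Rivermont 8, Pinehurst 3, Claybrook 18 (sum 32, leaving 2 seats).
Remainders in descending order: Rivermont 0.7457, Pinehurst 0.5411, Claybrook 0.3645, Oakdale 0.3487.
The surplus seats go to Rivermont, Pinehurst.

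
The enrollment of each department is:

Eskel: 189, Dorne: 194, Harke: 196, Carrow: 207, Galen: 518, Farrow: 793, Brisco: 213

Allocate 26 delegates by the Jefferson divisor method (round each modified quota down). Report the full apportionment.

Standard divisor 2310/26 ≈ 88.846; standard quotas: Eskel 2.127, Dorne 2.184, Harke 2.206, Carrow 2.330, Galen 5.830, Farrow 8.926, Brisco 2.397.
Rounding down gives 2, 2, 2, 2, 5, 8, 2 = 23 seats, so the divisor must be adjusted.
With modified divisor 77: modified quotas Eskel 2.455, Dorne 2.519, Harke 2.545, Carrow 2.688, Galen 6.727, Farrow 10.299, Brisco 2.766.
Rounding down: Eskel 2, Dorne 2, Harke 2, Carrow 2, Galen 6, Farrow 10, Brisco 2 (total 26).

Eskel 2; Dorne 2; Harke 2; Carrow 2; Galen 6; Farrow 10; Brisco 2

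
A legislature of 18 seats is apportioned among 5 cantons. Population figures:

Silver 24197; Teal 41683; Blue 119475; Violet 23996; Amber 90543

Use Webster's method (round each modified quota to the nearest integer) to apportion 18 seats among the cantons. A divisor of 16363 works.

With modified divisor 16363: modified quotas Silver 1.479, Teal 2.547, Blue 7.302, Violet 1.466, Amber 5.533.
Rounding to the nearest integer: Silver 1, Teal 3, Blue 7, Violet 1, Amber 6 (total 18).

Silver=1; Teal=3; Blue=7; Violet=1; Amber=6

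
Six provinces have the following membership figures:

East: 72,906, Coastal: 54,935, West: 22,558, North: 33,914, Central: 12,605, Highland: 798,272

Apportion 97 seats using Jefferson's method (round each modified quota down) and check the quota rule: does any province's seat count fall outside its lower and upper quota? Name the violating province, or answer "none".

Standard quotas: East 7.106, Coastal 5.354, West 2.199, North 3.306, Central 1.229, Highland 77.807.
Jefferson allocation: East 7, Coastal 5, West 2, North 3, Central 1, Highland 79.
Highland has quota 77.807 (lower 77, upper 78) but receives 79 — outside the quota interval.

Highland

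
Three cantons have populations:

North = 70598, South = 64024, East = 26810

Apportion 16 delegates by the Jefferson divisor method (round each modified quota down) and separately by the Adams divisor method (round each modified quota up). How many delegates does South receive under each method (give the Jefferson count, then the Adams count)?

Jefferson: North 7, South 7, East 2.
Adams: North 7, South 6, East 3.
South gets 7 under Jefferson and 6 under Adams.

7 and 6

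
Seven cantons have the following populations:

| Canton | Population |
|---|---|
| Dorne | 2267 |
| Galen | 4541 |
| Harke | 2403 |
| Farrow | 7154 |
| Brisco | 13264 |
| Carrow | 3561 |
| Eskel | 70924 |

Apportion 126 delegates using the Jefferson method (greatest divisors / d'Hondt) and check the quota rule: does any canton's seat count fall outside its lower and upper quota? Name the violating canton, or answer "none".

Eskel

Standard quotas: Dorne 2.744, Galen 5.496, Harke 2.908, Farrow 8.658, Brisco 16.052, Carrow 4.310, Eskel 85.833.
Jefferson allocation: Dorne 2, Galen 5, Harke 3, Farrow 8, Brisco 16, Carrow 4, Eskel 88.
Eskel has quota 85.833 (lower 85, upper 86) but receives 88 — outside the quota interval.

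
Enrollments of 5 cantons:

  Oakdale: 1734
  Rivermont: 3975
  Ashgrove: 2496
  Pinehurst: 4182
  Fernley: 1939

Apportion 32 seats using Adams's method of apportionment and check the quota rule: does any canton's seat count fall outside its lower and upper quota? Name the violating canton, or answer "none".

Standard quotas: Oakdale 3.873, Rivermont 8.879, Ashgrove 5.575, Pinehurst 9.341, Fernley 4.331.
Adams allocation: Oakdale 4, Rivermont 9, Ashgrove 6, Pinehurst 9, Fernley 4.
Every allocation lies between the lower and upper quota.

none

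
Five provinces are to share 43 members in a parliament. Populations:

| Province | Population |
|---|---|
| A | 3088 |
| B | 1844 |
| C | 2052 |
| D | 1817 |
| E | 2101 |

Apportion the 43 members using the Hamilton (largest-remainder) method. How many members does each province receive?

A: 12; B: 7; C: 8; D: 7; E: 9

Standard divisor: 10902 ÷ 43 ≈ 253.535.
Standard quotas: A 12.180, B 7.273, C 8.094, D 7.167, E 8.287.
Lower quotas: A 12, B 7, C 8, D 7, E 8 (sum 42, leaving 1 seat).
Remainders in descending order: E 0.287, B 0.273, A 0.180, D 0.167, C 0.094.
The surplus seat goes to E.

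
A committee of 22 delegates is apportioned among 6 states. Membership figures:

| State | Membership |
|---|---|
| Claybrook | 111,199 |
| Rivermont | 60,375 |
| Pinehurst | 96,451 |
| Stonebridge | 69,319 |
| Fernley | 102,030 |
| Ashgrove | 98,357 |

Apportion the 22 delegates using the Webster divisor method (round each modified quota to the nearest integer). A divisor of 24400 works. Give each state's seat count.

Claybrook: 5; Rivermont: 2; Pinehurst: 4; Stonebridge: 3; Fernley: 4; Ashgrove: 4

With modified divisor 24400: modified quotas Claybrook 4.557, Rivermont 2.474, Pinehurst 3.953, Stonebridge 2.841, Fernley 4.182, Ashgrove 4.031.
Rounding to the nearest integer: Claybrook 5, Rivermont 2, Pinehurst 4, Stonebridge 3, Fernley 4, Ashgrove 4 (total 22).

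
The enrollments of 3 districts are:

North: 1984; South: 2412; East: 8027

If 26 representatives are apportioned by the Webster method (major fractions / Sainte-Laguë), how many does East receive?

Standard divisor 12423/26 ≈ 477.808; standard quotas: North 4.152, South 5.048, East 16.800.
Rounding to the nearest integer gives North 4, South 5, East 17 — total 26, matching the house size, so no adjustment is needed.
East receives 17.

17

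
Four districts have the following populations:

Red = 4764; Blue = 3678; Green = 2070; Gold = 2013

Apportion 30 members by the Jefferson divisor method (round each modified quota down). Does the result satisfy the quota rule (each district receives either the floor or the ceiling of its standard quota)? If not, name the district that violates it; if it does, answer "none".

Standard quotas: Red 11.411, Blue 8.810, Green 4.958, Gold 4.822.
Jefferson allocation: Red 11, Blue 9, Green 5, Gold 5.
Every allocation lies between the lower and upper quota.

none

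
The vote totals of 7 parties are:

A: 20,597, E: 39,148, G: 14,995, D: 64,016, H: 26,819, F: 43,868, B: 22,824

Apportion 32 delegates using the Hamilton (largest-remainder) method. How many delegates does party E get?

5

Total 232267; standard divisor 232267/32 ≈ 7258.344.
Standard quotas: A 2.8377, E 5.3935, G 2.0659, D 8.8196, H 3.6949, F 6.0438, B 3.1445.
Lower quotas: A 2, E 5, G 2, D 8, H 3, F 6, B 3 (sum 29, leaving 3 seats).
Remainders in descending order: A 0.8377, D 0.8196, H 0.6949, E 0.3935, B 0.1445, G 0.0659, F 0.0438.
The surplus seats go to A, D, H.
E receives 5.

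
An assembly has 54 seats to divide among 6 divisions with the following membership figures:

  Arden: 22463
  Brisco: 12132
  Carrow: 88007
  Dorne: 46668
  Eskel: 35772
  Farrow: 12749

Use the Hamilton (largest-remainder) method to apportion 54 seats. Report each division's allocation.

Arden=5, Brisco=3, Carrow=22, Dorne=12, Eskel=9, Farrow=3

The standard divisor is 217791/54 ≈ 4033.167.
Standard quotas: Arden 5.5696, Brisco 3.0081, Carrow 21.8208, Dorne 11.5711, Eskel 8.8695, Farrow 3.1610.
Lower quotas: Arden 5, Brisco 3, Carrow 21, Dorne 11, Eskel 8, Farrow 3 (sum 51, leaving 3 seats).
Remainders in descending order: Eskel 0.8695, Carrow 0.8208, Dorne 0.5711, Arden 0.5696, Farrow 0.1610, Brisco 0.0081.
Largest remainders: Eskel, Carrow, Dorne receive the extra seats.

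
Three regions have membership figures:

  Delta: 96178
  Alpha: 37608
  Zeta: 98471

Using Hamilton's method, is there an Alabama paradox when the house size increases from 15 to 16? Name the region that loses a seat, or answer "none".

Alpha

At 15 seats: Delta 6, Alpha 3, Zeta 6.
At 16 seats: Delta 7, Alpha 2, Zeta 7.
Alpha drops from 3 to 2.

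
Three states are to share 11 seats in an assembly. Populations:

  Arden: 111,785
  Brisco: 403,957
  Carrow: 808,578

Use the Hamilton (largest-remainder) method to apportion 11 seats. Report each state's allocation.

Standard divisor: 1324320 ÷ 11 ≈ 120392.727.
Standard quotas: Arden 0.9285, Brisco 3.3553, Carrow 6.7162.
Lower quotas: Arden 0, Brisco 3, Carrow 6 (sum 9, leaving 2 seats).
Remainders in descending order: Arden 0.9285, Carrow 0.7162, Brisco 0.3553.
The surplus seats go to Arden, Carrow.

Arden 1; Brisco 3; Carrow 7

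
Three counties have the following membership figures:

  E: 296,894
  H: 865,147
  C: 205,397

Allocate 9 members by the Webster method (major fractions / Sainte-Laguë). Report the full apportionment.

Standard divisor 1367438/9 ≈ 151937.556; standard quotas: E 1.954, H 5.694, C 1.352.
Rounding to the nearest integer gives E 2, H 6, C 1 — total 9, matching the house size, so no adjustment is needed.

E 2; H 6; C 1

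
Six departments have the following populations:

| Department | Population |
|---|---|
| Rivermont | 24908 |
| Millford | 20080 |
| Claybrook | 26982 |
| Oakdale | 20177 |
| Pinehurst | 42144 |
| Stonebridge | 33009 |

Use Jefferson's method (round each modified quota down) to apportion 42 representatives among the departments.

Standard divisor 167300/42 ≈ 3983.333; standard quotas: Rivermont 6.253, Millford 5.041, Claybrook 6.774, Oakdale 5.065, Pinehurst 10.580, Stonebridge 8.287.
Rounding down gives 6, 5, 6, 5, 10, 8 = 40 seats, so the divisor must be adjusted.
With modified divisor 3700: modified quotas Rivermont 6.732, Millford 5.427, Claybrook 7.292, Oakdale 5.453, Pinehurst 11.390, Stonebridge 8.921.
Rounding down: Rivermont 6, Millford 5, Claybrook 7, Oakdale 5, Pinehurst 11, Stonebridge 8 (total 42).

Rivermont: 6; Millford: 5; Claybrook: 7; Oakdale: 5; Pinehurst: 11; Stonebridge: 8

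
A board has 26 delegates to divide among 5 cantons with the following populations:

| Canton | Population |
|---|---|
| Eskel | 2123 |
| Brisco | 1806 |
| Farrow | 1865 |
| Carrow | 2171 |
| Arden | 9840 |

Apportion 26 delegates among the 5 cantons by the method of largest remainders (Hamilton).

Total 17805; standard divisor 17805/26 ≈ 684.808.
Standard quotas: Eskel 3.1001, Brisco 2.6372, Farrow 2.7234, Carrow 3.1702, Arden 14.3690.
Lower quotas: Eskel 3, Brisco 2, Farrow 2, Carrow 3, Arden 14 (sum 24, leaving 2 seats).
Remainders in descending order: Farrow 0.7234, Brisco 0.6372, Arden 0.3690, Carrow 0.1702, Eskel 0.1001.
The surplus seats go to Farrow, Brisco.

Eskel: 3; Brisco: 3; Farrow: 3; Carrow: 3; Arden: 14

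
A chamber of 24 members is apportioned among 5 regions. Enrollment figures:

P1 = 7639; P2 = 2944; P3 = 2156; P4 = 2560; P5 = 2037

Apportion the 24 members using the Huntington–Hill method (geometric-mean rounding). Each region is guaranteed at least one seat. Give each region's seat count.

P1 10, P2 4, P3 3, P4 4, P5 3

With divisor 734: modified quotas P1 10.407, P2 4.011, P3 2.937, P4 3.488, P5 2.775.
Geometric-mean thresholds: P1 √(10·11)=10.488, P2 √(4·5)=4.472, P3 √(2·3)=2.449, P4 √(3·4)=3.464, P5 √(2·3)=2.449.
Each quota rounded against its threshold gives P1 10, P2 4, P3 3, P4 4, P5 3 (total 24).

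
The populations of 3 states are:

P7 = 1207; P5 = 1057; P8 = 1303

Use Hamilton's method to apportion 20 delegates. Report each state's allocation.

P7=7; P5=6; P8=7

Standard divisor: 3567 ÷ 20 ≈ 178.35.
Standard quotas: P7 6.768, P5 5.927, P8 7.306.
Lower quotas: P7 6, P5 5, P8 7 (sum 18, leaving 2 seats).
Remainders in descending order: P5 0.927, P7 0.768, P8 0.306.
The surplus seats go to P5, P7.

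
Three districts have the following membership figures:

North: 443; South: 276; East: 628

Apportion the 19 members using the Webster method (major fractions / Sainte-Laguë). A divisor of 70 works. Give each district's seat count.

North: 6; South: 4; East: 9

With modified divisor 70: modified quotas North 6.329, South 3.943, East 8.971.
Rounding to the nearest integer: North 6, South 4, East 9 (total 19).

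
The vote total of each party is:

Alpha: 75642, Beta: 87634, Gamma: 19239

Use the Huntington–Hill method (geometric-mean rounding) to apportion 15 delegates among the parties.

With divisor 12616: modified quotas Alpha 5.996, Beta 6.946, Gamma 1.525.
Geometric-mean thresholds: Alpha √(5·6)=5.477, Beta √(6·7)=6.481, Gamma √(1·2)=1.414.
Each quota rounded against its threshold gives Alpha 6, Beta 7, Gamma 2 (total 15).

Alpha: 6; Beta: 7; Gamma: 2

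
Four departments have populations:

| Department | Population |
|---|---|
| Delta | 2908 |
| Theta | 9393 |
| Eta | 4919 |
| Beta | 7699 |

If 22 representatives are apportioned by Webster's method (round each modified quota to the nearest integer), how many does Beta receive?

Standard divisor 24919/22 ≈ 1132.682; standard quotas: Delta 2.567, Theta 8.293, Eta 4.343, Beta 6.797.
Rounding to the nearest integer gives Delta 3, Theta 8, Eta 4, Beta 7 — total 22, matching the house size, so no adjustment is needed.
Beta receives 7.

7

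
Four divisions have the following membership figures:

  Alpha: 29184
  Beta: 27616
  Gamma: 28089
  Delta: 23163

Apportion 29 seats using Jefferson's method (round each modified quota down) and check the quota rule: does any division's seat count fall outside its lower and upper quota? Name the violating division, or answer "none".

none

Standard quotas: Alpha 7.833, Beta 7.412, Gamma 7.539, Delta 6.217.
Jefferson allocation: Alpha 8, Beta 7, Gamma 8, Delta 6.
Every allocation lies between the lower and upper quota.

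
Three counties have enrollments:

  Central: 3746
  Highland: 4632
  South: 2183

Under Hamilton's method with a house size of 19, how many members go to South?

Total 10561; standard divisor 10561/19 ≈ 555.842.
Standard quotas: Central 6.739, Highland 8.333, South 3.927.
Lower quotas: Central 6, Highland 8, South 3 (sum 17, leaving 2 seats).
Remainders in descending order: South 0.927, Central 0.739, Highland 0.333.
The surplus seats go to South, Central.
South receives 4.

4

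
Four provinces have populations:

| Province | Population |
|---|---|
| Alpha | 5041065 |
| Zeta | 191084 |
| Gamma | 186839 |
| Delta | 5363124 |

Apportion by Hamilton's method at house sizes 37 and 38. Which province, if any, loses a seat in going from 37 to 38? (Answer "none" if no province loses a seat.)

Gamma

At 37 seats: Alpha 17, Zeta 1, Gamma 1, Delta 18.
At 38 seats: Alpha 18, Zeta 1, Gamma 0, Delta 19.
Gamma drops from 1 to 0.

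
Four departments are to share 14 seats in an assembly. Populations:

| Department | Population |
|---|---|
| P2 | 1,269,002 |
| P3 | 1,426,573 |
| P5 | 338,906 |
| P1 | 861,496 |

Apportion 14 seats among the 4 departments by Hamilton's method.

Standard divisor: 3895977 ÷ 14 ≈ 278284.071.
Standard quotas: P2 4.5601, P3 5.1263, P5 1.2178, P1 3.0957.
Lower quotas: P2 4, P3 5, P5 1, P1 3 (sum 13, leaving 1 seat).
Remainders in descending order: P2 0.5601, P5 0.2178, P3 0.1263, P1 0.0957.
The surplus seat goes to P2.

P2 5, P3 5, P5 1, P1 3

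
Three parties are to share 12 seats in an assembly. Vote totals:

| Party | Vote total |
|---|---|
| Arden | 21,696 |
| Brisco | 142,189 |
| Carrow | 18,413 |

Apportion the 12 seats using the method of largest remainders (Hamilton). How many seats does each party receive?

Arden=2, Brisco=9, Carrow=1

The standard divisor is 182298/12 ≈ 15191.5.
Standard quotas: Arden 1.4282, Brisco 9.3598, Carrow 1.2121.
Lower quotas: Arden 1, Brisco 9, Carrow 1 (sum 11, leaving 1 seat).
Remainders in descending order: Arden 0.4282, Brisco 0.3598, Carrow 0.2121.
The surplus seat goes to Arden.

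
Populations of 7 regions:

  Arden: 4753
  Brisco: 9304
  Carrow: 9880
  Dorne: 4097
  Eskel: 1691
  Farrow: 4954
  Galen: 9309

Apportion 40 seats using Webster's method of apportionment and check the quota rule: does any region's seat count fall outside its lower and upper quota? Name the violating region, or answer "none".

Standard quotas: Arden 4.322, Brisco 8.460, Carrow 8.984, Dorne 3.726, Eskel 1.538, Farrow 4.505, Galen 8.465.
Webster allocation: Arden 4, Brisco 8, Carrow 9, Dorne 4, Eskel 2, Farrow 5, Galen 8.
Every allocation lies between the lower and upper quota.

none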